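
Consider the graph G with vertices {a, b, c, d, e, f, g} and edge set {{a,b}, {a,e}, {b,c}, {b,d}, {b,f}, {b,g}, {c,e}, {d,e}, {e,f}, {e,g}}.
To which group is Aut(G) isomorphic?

S_2 × S_5

The vertices split by degree into {b, e} (degree 5) and {a, c, d, f, g} (degree 2); every edge runs between the two parts, so G is the complete bipartite graph K_{2,5}. The parts have unequal sizes, so no automorphism swaps them; each part is permuted independently, giving S_2 × S_5 of order 2!·5! = 240.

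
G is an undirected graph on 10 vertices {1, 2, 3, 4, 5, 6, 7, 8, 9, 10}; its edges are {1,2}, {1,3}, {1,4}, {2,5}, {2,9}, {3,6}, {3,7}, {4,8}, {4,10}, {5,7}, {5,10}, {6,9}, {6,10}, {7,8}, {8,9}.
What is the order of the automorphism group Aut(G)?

120

G is 3-regular on 10 vertices with no triangles and no 4-cycles (girth 5): this is the Petersen graph. Viewing the Petersen graph as the Kneser graph K(5,2) — vertices are 2-subsets of {1,…,5}, edges join disjoint pairs — its automorphisms are exactly the permutations of the 5-element set, so Aut ≅ S_5 of order 120.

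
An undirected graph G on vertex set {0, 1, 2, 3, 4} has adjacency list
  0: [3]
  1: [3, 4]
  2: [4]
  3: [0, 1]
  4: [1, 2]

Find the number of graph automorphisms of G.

2

The degree sequence is [1, 2, 1, 2, 2]; the two degree-1 vertices 0 and 2 are the ends of a path, so G = P_5. The only nontrivial automorphism of a path is the end-to-end reflection, so Aut(G) ≅ Z_2.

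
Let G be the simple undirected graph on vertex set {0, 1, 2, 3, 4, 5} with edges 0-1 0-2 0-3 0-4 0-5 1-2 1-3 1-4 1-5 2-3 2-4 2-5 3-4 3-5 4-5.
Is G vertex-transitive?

Yes

Every vertex has degree 5, so G is the complete graph K_6. Any permutation of the 6 vertices preserves K_6, so Aut(K_6) = S_6 of order 6! = 720. This group acts transitively on the 6 vertices.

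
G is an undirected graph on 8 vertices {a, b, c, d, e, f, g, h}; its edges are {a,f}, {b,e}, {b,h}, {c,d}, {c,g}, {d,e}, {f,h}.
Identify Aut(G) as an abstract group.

C_2

The degree sequence is [1, 2, 2, 2, 2, 2, 1, 2]; the two degree-1 vertices a and g are the ends of a path, so G = P_8. The only nontrivial automorphism of a path is the end-to-end reflection, so Aut(G) ≅ Z_2.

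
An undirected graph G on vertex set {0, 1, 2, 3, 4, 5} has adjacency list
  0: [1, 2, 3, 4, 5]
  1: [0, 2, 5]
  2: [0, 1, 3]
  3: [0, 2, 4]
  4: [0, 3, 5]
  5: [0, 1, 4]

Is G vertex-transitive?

No

Vertex 0 is the only vertex of degree 5, so every automorphism fixes it; G is not vertex-transitive.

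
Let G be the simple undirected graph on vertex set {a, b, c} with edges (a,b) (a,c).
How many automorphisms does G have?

The degree sequence is [2, 1, 1]; the two degree-1 vertices b and c are the ends of a path, so G = P_3. The only nontrivial automorphism of a path is the end-to-end reflection, so Aut(G) ≅ Z_2.

2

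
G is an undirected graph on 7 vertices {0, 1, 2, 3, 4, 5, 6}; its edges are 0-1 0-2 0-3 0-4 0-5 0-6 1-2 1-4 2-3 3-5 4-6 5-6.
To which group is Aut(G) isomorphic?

Vertex 0 is the unique vertex of degree 6; the remaining 6 vertices each have degree 3 and induce a cycle, so G is the wheel on 7 vertices with hub 0. Every automorphism fixes the hub and acts on the rim 6-cycle, so Aut(G) ≅ Aut(C_6) = D_6 of order 12.

the dihedral group of order 12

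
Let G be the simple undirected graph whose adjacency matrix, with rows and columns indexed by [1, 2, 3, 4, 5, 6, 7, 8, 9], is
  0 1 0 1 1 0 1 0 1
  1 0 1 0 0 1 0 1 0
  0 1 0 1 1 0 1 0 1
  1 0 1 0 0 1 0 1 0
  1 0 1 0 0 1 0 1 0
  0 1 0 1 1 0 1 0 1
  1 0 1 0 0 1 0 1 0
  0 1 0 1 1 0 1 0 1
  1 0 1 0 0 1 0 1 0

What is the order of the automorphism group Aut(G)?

The vertices split by degree into {1, 3, 6, 8} (degree 5) and {2, 4, 5, 7, 9} (degree 4); every edge runs between the two parts, so G is the complete bipartite graph K_{4,5}. Automorphisms preserve the bipartition setwise (since the parts differ in size) and act as S_4 × S_5 within it; |Aut| = 2880.

2880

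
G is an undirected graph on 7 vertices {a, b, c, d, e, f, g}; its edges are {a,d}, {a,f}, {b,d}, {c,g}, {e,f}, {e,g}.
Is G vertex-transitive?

Automorphisms preserve degree, but G has vertices of degree 1 and vertices of degree 2; no automorphism maps one to the other, so G is not vertex-transitive.

No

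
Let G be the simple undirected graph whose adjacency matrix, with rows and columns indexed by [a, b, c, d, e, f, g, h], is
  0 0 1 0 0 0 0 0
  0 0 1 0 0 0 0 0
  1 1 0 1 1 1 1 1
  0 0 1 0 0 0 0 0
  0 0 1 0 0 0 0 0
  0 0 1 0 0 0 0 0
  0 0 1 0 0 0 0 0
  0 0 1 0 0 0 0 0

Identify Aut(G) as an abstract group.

the symmetric group on 7 letters

Vertex c has degree 7 and every other vertex has degree 1, so G is the star K_{1,7} with centre c. The 7 leaves are pairwise interchangeable while the centre is fixed, giving Aut(G) = S_7.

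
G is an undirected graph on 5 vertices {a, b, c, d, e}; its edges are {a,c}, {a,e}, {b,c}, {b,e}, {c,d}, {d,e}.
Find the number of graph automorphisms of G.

The vertices split by degree into {c, e} (degree 3) and {a, b, d} (degree 2); every edge runs between the two parts, so G is the complete bipartite graph K_{2,3}. Automorphisms preserve the bipartition setwise (since the parts differ in size) and act as S_2 × S_3 within it; |Aut| = 12.

12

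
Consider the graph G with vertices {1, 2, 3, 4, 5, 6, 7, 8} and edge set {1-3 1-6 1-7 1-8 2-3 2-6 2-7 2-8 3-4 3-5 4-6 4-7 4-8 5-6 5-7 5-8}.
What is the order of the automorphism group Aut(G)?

1152

G is 4-regular and bipartite with parts {1, 2, 4, 5} and {3, 6, 7, 8} (each part is independent and every cross-pair is an edge), so G = K_{4,4}. Aut(K_{4,4}) is the wreath product S_4 ≀ Z_2: permute within each part, then optionally swap the parts; |Aut| = 2·(4!)² = 1152.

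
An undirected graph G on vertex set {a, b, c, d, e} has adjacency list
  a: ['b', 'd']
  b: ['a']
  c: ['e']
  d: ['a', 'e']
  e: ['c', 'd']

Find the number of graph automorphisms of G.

2

The degree sequence is [2, 1, 1, 2, 2]; the two degree-1 vertices b and c are the ends of a path, so G = P_5. The only nontrivial automorphism of a path is the end-to-end reflection, so Aut(G) ≅ Z_2.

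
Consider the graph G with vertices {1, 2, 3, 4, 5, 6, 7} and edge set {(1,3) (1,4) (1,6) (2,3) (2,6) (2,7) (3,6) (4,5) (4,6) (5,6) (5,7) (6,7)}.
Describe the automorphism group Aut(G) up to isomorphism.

the dihedral group of order 12

Vertex 6 is the unique vertex of degree 6; the remaining 6 vertices each have degree 3 and induce a cycle, so G is the wheel on 7 vertices with hub 6. With the hub fixed, the remaining symmetry is that of the rim cycle C_6, giving the dihedral group D_6.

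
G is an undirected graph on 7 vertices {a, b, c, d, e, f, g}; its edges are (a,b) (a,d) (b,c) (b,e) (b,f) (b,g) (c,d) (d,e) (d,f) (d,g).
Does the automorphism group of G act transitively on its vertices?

Automorphisms preserve degree, but G has vertices of degree 2 and vertices of degree 5; no automorphism maps one to the other, so G is not vertex-transitive.

No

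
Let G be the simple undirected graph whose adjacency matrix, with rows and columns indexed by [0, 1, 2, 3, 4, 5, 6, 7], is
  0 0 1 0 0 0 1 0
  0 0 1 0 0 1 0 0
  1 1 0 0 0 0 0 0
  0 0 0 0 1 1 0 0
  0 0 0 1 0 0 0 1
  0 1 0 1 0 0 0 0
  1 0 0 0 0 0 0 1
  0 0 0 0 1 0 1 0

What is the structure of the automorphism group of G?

Every vertex has degree 2 and the graph is connected, so G is the 8-cycle C_8. C_8 has 8 rotations and 8 reflections, so Aut(C_8) ≅ D_8 of order 16.

D_8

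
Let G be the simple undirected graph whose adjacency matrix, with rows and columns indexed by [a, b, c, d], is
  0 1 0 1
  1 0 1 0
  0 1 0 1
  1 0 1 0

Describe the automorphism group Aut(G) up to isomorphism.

S_2 ≀ Z_2

G is 2-regular and bipartite with parts {b, d} and {a, c} (each part is independent and every cross-pair is an edge), so G = K_{2,2}. Aut(K_{2,2}) is the wreath product S_2 ≀ Z_2: permute within each part, then optionally swap the parts; |Aut| = 2·(2!)² = 8.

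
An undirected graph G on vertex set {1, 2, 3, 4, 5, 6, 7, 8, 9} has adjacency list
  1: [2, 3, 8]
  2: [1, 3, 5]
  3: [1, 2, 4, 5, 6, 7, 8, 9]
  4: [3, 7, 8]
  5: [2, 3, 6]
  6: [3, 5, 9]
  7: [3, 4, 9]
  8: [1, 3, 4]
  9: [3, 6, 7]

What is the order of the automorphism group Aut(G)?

Vertex 3 is the unique vertex of degree 8; the remaining 8 vertices each have degree 3 and induce a cycle, so G is the wheel on 9 vertices with hub 3. With the hub fixed, the remaining symmetry is that of the rim cycle C_8, giving the dihedral group D_8.

16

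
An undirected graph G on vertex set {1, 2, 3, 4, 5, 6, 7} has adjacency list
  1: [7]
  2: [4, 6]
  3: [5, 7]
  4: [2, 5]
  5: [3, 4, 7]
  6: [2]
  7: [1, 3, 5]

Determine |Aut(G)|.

1

Degrees alone do not determine every vertex (e.g. 1 and 6 both have degree 1), but their neighbour-degree multisets differ: N(1) has degrees [3] while N(6) has degrees [2]. Repeating this refinement separates all vertices, so the only automorphism is the identity.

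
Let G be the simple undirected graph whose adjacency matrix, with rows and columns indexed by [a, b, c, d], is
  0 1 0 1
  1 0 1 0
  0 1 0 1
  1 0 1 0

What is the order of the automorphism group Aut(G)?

Every vertex has degree 2 and the graph is connected, so G is the 4-cycle C_4. The automorphisms of the 4-cycle are exactly the symmetries of a regular 4-gon: the dihedral group D_4, |D_4| = 8.

8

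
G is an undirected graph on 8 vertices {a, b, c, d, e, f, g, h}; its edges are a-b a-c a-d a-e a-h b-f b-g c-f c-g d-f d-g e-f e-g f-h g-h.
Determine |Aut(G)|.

720

The vertices split by degree into {a, f, g} (degree 5) and {b, c, d, e, h} (degree 3); every edge runs between the two parts, so G is the complete bipartite graph K_{3,5}. The parts have unequal sizes, so no automorphism swaps them; each part is permuted independently, giving S_5 × S_3 of order 5!·3! = 720.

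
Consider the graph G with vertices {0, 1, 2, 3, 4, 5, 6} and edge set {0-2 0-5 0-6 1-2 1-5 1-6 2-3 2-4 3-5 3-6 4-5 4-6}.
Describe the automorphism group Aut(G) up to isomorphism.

The vertices split by degree into {2, 5, 6} (degree 4) and {0, 1, 3, 4} (degree 3); every edge runs between the two parts, so G is the complete bipartite graph K_{3,4}. The parts have unequal sizes, so no automorphism swaps them; each part is permuted independently, giving S_3 × S_4 of order 3!·4! = 144.

S_3 × S_4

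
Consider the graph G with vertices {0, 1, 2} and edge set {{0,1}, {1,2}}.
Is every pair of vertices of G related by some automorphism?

Vertex 1 is the only vertex of degree 2, so every automorphism fixes it; G is not vertex-transitive.

No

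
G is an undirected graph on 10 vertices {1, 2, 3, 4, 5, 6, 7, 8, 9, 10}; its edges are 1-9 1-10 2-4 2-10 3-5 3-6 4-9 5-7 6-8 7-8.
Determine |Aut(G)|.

G has two connected components, {3, 5, 6, 7, 8} and {1, 2, 4, 9, 10}; each is 2-regular, so G = C_5 ⊔ C_5. With two isomorphic components, Aut(G) = Aut(C_5) ≀ S_2 = (D_5 × D_5) ⋊ Z_2: permute each cycle by D_5, then optionally swap the two cycles. Order 2·(2·5)² = 200.

200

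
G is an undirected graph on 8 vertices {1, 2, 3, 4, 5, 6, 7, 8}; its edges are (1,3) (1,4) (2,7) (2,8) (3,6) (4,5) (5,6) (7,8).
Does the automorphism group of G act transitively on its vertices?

G has two connected components, {1, 3, 4, 5, 6} and {2, 7, 8}; each is 2-regular, so G = C_5 ⊔ C_3. The orbit of 1 under Aut(G) is {1, 3, 4, 5, 6}, which does not contain 2, so G is not vertex-transitive.

No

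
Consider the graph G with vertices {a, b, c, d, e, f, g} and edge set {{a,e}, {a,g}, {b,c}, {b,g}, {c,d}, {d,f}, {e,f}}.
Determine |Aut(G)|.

14

G is 2-regular and connected on 7 vertices, i.e. the cycle C_7. C_7 has 7 rotations and 7 reflections, so Aut(C_7) ≅ D_7 of order 14.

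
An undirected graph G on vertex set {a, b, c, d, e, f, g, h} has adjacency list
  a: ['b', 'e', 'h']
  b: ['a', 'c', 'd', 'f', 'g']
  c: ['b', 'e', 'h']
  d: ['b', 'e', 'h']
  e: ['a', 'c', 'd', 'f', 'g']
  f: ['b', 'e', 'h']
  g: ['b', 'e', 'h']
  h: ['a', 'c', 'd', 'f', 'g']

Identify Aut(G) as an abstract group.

The vertices split by degree into {b, e, h} (degree 5) and {a, c, d, f, g} (degree 3); every edge runs between the two parts, so G is the complete bipartite graph K_{3,5}. The parts have unequal sizes, so no automorphism swaps them; each part is permuted independently, giving S_5 × S_3 of order 5!·3! = 720.

S_5 × S_3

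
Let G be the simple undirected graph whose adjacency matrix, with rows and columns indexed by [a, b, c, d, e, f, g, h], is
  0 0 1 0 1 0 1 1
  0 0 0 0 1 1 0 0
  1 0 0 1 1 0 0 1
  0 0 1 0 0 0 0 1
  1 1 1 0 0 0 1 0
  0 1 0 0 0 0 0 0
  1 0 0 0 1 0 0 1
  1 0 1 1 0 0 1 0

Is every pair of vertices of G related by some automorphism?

No

Vertex f is the only vertex of degree 1, so every automorphism fixes it; G is not vertex-transitive.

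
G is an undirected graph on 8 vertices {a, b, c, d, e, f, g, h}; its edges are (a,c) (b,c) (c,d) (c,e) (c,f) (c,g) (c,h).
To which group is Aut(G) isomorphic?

the symmetric group on 7 letters

Vertex c has degree 7 and every other vertex has degree 1, so G is the star K_{1,7} with centre c. Any automorphism fixes the centre and permutes the 7 leaves freely, so Aut(G) ≅ S_7 of order 7! = 5040.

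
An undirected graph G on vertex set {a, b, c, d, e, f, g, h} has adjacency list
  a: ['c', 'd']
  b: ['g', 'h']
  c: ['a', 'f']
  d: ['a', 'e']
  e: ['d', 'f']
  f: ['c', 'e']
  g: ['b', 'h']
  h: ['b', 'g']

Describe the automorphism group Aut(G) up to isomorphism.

G has two connected components, {a, c, d, e, f} and {b, g, h}; each is 2-regular, so G = C_5 ⊔ C_3. The components are non-isomorphic (different sizes), so Aut(G) = Aut(C_3) × Aut(C_5) = D_3 × D_5 of order 6·10 = 60.

D_3 × D_5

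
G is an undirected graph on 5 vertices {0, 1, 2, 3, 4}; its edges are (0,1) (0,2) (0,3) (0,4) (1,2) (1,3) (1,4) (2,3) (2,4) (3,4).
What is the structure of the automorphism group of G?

the symmetric group on 5 letters

All 5 vertices are pairwise adjacent: G = K_5. Any permutation of the 5 vertices preserves K_5, so Aut(K_5) = S_5 of order 5! = 120.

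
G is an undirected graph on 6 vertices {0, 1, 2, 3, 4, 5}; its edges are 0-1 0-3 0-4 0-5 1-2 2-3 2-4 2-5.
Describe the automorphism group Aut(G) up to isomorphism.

S_4 × S_2

The vertices split by degree into {0, 2} (degree 4) and {1, 3, 4, 5} (degree 2); every edge runs between the two parts, so G is the complete bipartite graph K_{2,4}. The parts have unequal sizes, so no automorphism swaps them; each part is permuted independently, giving S_4 × S_2 of order 4!·2! = 48.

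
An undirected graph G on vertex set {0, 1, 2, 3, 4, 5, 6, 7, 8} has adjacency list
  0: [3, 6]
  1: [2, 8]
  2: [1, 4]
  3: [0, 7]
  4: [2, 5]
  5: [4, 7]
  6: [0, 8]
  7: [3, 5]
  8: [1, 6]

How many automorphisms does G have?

18

Every vertex has degree 2 and the graph is connected, so G is the 9-cycle C_9. C_9 has 9 rotations and 9 reflections, so Aut(C_9) ≅ D_9 of order 18.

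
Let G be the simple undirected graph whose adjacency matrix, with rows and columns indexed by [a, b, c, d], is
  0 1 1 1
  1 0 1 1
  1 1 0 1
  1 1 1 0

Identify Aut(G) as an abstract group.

S_4

All 4 vertices are pairwise adjacent: G = K_4. Any permutation of the 4 vertices preserves K_4, so Aut(K_4) = S_4 of order 4! = 24.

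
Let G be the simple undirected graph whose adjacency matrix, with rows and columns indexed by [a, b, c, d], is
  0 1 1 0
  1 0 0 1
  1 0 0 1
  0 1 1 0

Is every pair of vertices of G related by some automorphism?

G is 2-regular and bipartite with parts {a, d} and {b, c} (each part is independent and every cross-pair is an edge), so G = K_{2,2}. Each part can be permuted independently (S_2 × S_2) and the two equal-size parts can also be swapped, giving (S_2 × S_2) ⋊ Z_2 of order 2·(2!)² = 8. Under this action every vertex can be carried to every other, so G is vertex-transitive.

Yes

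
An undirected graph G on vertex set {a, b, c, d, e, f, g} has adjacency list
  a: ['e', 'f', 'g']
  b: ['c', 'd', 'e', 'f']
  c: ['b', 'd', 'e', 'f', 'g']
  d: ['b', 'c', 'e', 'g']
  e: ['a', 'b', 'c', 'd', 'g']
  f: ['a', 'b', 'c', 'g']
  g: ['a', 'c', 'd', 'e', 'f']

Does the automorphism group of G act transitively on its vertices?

Vertex a is the only vertex of degree 3, so every automorphism fixes it; G is not vertex-transitive.

No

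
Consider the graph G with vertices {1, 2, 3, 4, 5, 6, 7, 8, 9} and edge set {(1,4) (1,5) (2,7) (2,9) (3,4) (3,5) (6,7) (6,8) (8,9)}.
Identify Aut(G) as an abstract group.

D_4 × D_5

G has two connected components, {2, 6, 7, 8, 9} and {1, 3, 4, 5}; each is 2-regular, so G = C_5 ⊔ C_4. No automorphism exchanges components of different sizes, hence Aut(G) is the direct product D_4 × D_5, order 80.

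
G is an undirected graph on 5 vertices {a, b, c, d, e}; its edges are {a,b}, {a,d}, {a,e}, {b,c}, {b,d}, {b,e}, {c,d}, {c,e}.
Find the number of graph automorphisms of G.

Vertex b is the unique vertex of degree 4; the remaining 4 vertices each have degree 3 and induce a cycle, so G is the wheel on 5 vertices with hub b. With the hub fixed, the remaining symmetry is that of the rim cycle C_4, giving the dihedral group D_4.

8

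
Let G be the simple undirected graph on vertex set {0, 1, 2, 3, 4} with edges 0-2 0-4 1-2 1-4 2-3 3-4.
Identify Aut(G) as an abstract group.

S_2 × S_3

The vertices split by degree into {2, 4} (degree 3) and {0, 1, 3} (degree 2); every edge runs between the two parts, so G is the complete bipartite graph K_{2,3}. Automorphisms preserve the bipartition setwise (since the parts differ in size) and act as S_2 × S_3 within it; |Aut| = 12.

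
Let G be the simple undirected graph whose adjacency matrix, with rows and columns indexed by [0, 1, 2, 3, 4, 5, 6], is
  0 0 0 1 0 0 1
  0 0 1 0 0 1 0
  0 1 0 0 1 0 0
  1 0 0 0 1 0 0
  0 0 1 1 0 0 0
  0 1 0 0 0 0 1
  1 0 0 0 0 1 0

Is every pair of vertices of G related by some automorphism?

Yes

G is 2-regular and connected on 7 vertices, i.e. the cycle C_7. The automorphisms of the 7-cycle are exactly the symmetries of a regular 7-gon: the dihedral group D_7, |D_7| = 14. Under this action every vertex can be carried to every other, so G is vertex-transitive.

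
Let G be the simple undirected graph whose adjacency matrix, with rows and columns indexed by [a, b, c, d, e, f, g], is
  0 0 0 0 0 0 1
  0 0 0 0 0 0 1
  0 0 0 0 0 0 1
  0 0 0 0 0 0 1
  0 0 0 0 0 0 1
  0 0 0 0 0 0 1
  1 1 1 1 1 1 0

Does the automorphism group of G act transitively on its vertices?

No

Vertex g is the only vertex of degree 6, so every automorphism fixes it; G is not vertex-transitive.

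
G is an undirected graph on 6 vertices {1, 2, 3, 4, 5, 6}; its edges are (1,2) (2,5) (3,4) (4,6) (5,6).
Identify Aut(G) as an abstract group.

C_2

The degree sequence is [1, 2, 1, 2, 2, 2]; the two degree-1 vertices 1 and 3 are the ends of a path, so G = P_6. The only nontrivial automorphism of a path is the end-to-end reflection, so Aut(G) ≅ Z_2.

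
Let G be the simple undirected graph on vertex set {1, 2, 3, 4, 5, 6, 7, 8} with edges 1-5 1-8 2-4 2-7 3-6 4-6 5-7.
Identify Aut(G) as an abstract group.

the cyclic group of order 2

The degree sequence is [2, 2, 1, 2, 2, 2, 2, 1]; the two degree-1 vertices 3 and 8 are the ends of a path, so G = P_8. A path has exactly one nontrivial symmetry — reversal — giving Aut(G) of order 2.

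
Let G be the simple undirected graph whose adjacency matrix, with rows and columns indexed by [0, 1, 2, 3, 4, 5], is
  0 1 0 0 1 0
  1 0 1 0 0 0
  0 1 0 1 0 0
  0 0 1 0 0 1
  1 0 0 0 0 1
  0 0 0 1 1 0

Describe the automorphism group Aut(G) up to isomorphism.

Every vertex has degree 2 and the graph is connected, so G is the 6-cycle C_6. C_6 has 6 rotations and 6 reflections, so Aut(C_6) ≅ D_6 of order 12.

D_6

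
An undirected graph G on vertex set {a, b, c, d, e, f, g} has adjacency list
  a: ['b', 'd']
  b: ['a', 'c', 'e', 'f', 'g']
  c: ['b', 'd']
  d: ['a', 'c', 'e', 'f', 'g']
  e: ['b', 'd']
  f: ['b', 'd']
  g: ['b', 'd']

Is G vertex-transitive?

Automorphisms preserve degree, but G has vertices of degree 2 and vertices of degree 5; no automorphism maps one to the other, so G is not vertex-transitive.

No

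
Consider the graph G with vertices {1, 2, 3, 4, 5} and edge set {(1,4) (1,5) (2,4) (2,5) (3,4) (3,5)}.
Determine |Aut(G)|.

12

The vertices split by degree into {4, 5} (degree 3) and {1, 2, 3} (degree 2); every edge runs between the two parts, so G is the complete bipartite graph K_{2,3}. The parts have unequal sizes, so no automorphism swaps them; each part is permuted independently, giving S_3 × S_2 of order 3!·2! = 12.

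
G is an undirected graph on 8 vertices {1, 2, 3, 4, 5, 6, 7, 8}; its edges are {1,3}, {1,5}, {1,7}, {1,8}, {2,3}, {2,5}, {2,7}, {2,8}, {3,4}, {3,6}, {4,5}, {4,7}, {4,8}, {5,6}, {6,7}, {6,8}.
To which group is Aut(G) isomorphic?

G is 4-regular and bipartite with parts {1, 2, 4, 6} and {3, 5, 7, 8} (each part is independent and every cross-pair is an edge), so G = K_{4,4}. Aut(K_{4,4}) is the wreath product S_4 ≀ Z_2: permute within each part, then optionally swap the parts; |Aut| = 2·(4!)² = 1152.

(S_4 × S_4) ⋊ Z_2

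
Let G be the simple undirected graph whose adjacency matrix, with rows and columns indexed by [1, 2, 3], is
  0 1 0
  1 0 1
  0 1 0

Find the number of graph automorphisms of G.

The degree sequence is [1, 2, 1]; the two degree-1 vertices 1 and 3 are the ends of a path, so G = P_3. A path has exactly one nontrivial symmetry — reversal — giving Aut(G) of order 2.

2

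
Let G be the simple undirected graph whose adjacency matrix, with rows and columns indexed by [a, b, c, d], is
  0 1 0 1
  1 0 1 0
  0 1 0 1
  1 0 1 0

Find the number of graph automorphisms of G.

G is 2-regular and bipartite on 2^2 = 4 vertices with girth 4; it is the hypercube graph Q_2. Aut(Q_2) consists of the signed permutations of the 2 coordinate axes: 2! permutations times 2^2 sign flips, so |Aut| = 2^2·2! = 8.

8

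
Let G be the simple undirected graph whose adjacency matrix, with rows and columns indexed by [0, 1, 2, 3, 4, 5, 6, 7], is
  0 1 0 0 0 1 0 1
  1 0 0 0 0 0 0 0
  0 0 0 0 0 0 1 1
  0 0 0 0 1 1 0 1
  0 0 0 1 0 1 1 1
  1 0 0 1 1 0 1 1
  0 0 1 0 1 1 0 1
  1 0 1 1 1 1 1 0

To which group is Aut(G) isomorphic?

1

Degrees alone do not determine every vertex (e.g. 0 and 3 both have degree 3), but their neighbour-degree multisets differ: N(0) has degrees [1, 5, 6] while N(3) has degrees [4, 5, 6]. Repeating this refinement separates all vertices, so the only automorphism is the identity.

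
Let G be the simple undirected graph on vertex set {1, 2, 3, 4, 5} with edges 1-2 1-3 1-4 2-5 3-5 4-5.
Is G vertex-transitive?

No

Automorphisms preserve degree, but G has vertices of degree 2 and vertices of degree 3; no automorphism maps one to the other, so G is not vertex-transitive.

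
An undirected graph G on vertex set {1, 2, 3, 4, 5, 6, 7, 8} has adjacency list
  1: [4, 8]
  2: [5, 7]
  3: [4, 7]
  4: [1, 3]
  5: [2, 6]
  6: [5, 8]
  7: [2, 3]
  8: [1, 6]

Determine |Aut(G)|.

Every vertex has degree 2 and the graph is connected, so G is the 8-cycle C_8. The automorphisms of the 8-cycle are exactly the symmetries of a regular 8-gon: the dihedral group D_8, |D_8| = 16.

16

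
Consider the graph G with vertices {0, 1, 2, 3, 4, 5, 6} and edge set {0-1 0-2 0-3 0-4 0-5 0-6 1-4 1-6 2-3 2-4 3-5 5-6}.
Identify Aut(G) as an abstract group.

Vertex 0 is the unique vertex of degree 6; the remaining 6 vertices each have degree 3 and induce a cycle, so G is the wheel on 7 vertices with hub 0. With the hub fixed, the remaining symmetry is that of the rim cycle C_6, giving the dihedral group D_6.

the dihedral group of order 12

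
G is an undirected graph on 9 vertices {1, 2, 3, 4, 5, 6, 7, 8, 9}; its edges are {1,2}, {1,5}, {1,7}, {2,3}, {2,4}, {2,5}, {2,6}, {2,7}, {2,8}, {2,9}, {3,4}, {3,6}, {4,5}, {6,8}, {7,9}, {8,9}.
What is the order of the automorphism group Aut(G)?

16

Vertex 2 is the unique vertex of degree 8; the remaining 8 vertices each have degree 3 and induce a cycle, so G is the wheel on 9 vertices with hub 2. With the hub fixed, the remaining symmetry is that of the rim cycle C_8, giving the dihedral group D_8.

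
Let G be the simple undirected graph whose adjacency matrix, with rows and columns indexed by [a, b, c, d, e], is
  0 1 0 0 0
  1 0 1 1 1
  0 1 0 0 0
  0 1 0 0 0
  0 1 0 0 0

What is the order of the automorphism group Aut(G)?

Vertex b has degree 4 and every other vertex has degree 1, so G is the star K_{1,4} with centre b. Any automorphism fixes the centre and permutes the 4 leaves freely, so Aut(G) ≅ S_4 of order 4! = 24.

24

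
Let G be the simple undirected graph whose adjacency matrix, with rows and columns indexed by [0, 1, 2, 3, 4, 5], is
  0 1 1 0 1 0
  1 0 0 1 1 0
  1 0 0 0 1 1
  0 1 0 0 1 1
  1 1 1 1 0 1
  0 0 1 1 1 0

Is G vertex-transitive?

No

Vertex 4 is the only vertex of degree 5, so every automorphism fixes it; G is not vertex-transitive.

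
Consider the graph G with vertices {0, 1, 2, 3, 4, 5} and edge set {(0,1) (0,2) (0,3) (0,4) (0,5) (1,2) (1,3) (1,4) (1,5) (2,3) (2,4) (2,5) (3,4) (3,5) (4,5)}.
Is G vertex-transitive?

Yes

Every vertex has degree 5, so G is the complete graph K_6. Every bijection on the vertex set is an automorphism of K_6; hence Aut(K_6) ≅ S_6, order 720. Under this action every vertex can be carried to every other, so G is vertex-transitive.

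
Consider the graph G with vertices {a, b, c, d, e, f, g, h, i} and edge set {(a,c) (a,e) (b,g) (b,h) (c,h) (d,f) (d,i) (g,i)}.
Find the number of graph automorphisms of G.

The degree sequence is [2, 2, 2, 2, 1, 1, 2, 2, 2]; the two degree-1 vertices e and f are the ends of a path, so G = P_9. A path has exactly one nontrivial symmetry — reversal — giving Aut(G) of order 2.

2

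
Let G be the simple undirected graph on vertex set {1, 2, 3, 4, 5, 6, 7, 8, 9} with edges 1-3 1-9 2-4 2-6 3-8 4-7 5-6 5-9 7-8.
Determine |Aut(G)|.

18

G is 2-regular and connected on 9 vertices, i.e. the cycle C_9. C_9 has 9 rotations and 9 reflections, so Aut(C_9) ≅ D_9 of order 18.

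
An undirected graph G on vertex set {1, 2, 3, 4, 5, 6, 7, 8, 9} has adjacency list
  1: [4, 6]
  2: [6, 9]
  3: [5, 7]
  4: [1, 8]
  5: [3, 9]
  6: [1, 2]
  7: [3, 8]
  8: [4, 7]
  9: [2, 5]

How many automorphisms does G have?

18

G is 2-regular and connected on 9 vertices, i.e. the cycle C_9. The automorphisms of the 9-cycle are exactly the symmetries of a regular 9-gon: the dihedral group D_9, |D_9| = 18.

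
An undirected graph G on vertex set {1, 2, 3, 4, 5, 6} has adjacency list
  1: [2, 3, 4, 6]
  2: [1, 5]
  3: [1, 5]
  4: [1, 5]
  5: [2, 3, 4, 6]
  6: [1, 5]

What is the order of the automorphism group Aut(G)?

48

The vertices split by degree into {1, 5} (degree 4) and {2, 3, 4, 6} (degree 2); every edge runs between the two parts, so G is the complete bipartite graph K_{2,4}. Automorphisms preserve the bipartition setwise (since the parts differ in size) and act as S_4 × S_2 within it; |Aut| = 48.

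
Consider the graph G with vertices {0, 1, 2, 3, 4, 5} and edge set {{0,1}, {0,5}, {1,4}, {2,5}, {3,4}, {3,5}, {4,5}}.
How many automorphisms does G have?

Degrees alone do not determine every vertex (e.g. 0 and 1 both have degree 2), but their neighbour-degree multisets differ: N(0) has degrees [2, 4] while N(1) has degrees [2, 3]. Repeating this refinement separates all vertices, so the only automorphism is the identity.

1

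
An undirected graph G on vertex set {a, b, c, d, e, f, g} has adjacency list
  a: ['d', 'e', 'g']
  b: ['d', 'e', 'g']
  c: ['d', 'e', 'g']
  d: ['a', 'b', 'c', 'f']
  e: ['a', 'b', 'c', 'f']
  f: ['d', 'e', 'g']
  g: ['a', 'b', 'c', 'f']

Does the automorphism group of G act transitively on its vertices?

No

Automorphisms preserve degree, but G has vertices of degree 3 and vertices of degree 4; no automorphism maps one to the other, so G is not vertex-transitive.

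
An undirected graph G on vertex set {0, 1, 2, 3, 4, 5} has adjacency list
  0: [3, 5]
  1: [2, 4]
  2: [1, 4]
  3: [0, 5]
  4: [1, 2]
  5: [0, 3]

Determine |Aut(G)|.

G has two connected components, {0, 3, 5} and {1, 2, 4}; each is 2-regular, so G = C_3 ⊔ C_3. Aut of a disjoint union of two copies of C_3 is the wreath product D_3 ≀ Z_2, of order 2·6² = 72.

72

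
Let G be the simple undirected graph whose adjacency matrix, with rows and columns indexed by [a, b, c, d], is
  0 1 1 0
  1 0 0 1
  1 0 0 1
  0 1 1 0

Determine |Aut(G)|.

G is 2-regular and bipartite on 2^2 = 4 vertices with girth 4; it is the hypercube graph Q_2. The symmetry group of the 2-cube is the hyperoctahedral group B_2 = Z_2 ≀ S_2, of order 2^2·2! = 8.

8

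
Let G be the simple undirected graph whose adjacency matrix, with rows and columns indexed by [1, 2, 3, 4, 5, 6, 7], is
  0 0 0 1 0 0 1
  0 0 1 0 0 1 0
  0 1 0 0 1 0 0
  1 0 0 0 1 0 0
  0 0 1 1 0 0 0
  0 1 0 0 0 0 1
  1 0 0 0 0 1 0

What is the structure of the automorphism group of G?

Every vertex has degree 2 and the graph is connected, so G is the 7-cycle C_7. C_7 has 7 rotations and 7 reflections, so Aut(C_7) ≅ D_7 of order 14.

D_7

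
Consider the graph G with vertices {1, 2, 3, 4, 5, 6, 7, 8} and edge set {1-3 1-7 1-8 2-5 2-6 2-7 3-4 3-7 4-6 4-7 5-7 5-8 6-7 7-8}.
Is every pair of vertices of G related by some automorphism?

No

Vertex 7 is the only vertex of degree 7, so every automorphism fixes it; G is not vertex-transitive.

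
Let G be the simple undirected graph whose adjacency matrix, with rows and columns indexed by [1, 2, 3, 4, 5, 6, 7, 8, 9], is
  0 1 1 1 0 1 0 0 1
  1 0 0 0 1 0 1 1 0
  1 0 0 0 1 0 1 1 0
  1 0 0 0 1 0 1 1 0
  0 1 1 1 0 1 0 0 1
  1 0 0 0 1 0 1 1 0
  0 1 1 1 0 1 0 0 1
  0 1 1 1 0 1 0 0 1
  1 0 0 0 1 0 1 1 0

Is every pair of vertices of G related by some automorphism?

No

Automorphisms preserve degree, but G has vertices of degree 4 and vertices of degree 5; no automorphism maps one to the other, so G is not vertex-transitive.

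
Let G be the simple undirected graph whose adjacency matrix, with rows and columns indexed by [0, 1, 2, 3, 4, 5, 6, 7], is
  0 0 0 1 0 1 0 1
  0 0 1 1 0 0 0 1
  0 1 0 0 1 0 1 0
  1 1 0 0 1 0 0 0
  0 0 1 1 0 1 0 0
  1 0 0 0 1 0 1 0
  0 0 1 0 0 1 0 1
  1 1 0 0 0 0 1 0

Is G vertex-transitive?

Yes

G is 3-regular and bipartite on 2^3 = 8 vertices with girth 4; it is the hypercube graph Q_3. Aut(Q_3) consists of the signed permutations of the 3 coordinate axes: 3! permutations times 2^3 sign flips, so |Aut| = 2^3·3! = 48. Under this action every vertex can be carried to every other, so G is vertex-transitive.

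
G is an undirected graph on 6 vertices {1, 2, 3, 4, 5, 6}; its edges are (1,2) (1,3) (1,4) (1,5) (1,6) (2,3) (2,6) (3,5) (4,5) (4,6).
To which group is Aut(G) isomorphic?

the dihedral group of order 10

Vertex 1 is the unique vertex of degree 5; the remaining 5 vertices each have degree 3 and induce a cycle, so G is the wheel on 6 vertices with hub 1. Every automorphism fixes the hub and acts on the rim 5-cycle, so Aut(G) ≅ Aut(C_5) = D_5 of order 10.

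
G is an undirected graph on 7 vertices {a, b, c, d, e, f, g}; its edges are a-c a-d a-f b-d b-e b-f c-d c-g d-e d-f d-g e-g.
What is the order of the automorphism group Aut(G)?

Vertex d is the unique vertex of degree 6; the remaining 6 vertices each have degree 3 and induce a cycle, so G is the wheel on 7 vertices with hub d. Every automorphism fixes the hub and acts on the rim 6-cycle, so Aut(G) ≅ Aut(C_6) = D_6 of order 12.

12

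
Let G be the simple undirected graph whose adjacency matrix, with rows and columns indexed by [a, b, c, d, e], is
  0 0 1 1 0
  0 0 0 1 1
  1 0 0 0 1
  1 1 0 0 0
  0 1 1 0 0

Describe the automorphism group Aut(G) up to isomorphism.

the dihedral group of order 10

Every vertex has degree 2 and the graph is connected, so G is the 5-cycle C_5. The automorphisms of the 5-cycle are exactly the symmetries of a regular 5-gon: the dihedral group D_5, |D_5| = 10.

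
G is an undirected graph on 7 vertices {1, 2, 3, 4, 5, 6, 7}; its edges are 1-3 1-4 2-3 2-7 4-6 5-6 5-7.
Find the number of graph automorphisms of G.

14

G is 2-regular and connected on 7 vertices, i.e. the cycle C_7. The automorphisms of the 7-cycle are exactly the symmetries of a regular 7-gon: the dihedral group D_7, |D_7| = 14.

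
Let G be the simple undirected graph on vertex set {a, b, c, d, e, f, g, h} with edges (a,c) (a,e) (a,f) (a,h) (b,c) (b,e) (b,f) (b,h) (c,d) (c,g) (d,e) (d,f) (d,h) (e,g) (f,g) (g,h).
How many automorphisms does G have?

G is 4-regular and bipartite with parts {a, b, d, g} and {c, e, f, h} (each part is independent and every cross-pair is an edge), so G = K_{4,4}. Aut(K_{4,4}) is the wreath product S_4 ≀ Z_2: permute within each part, then optionally swap the parts; |Aut| = 2·(4!)² = 1152.

1152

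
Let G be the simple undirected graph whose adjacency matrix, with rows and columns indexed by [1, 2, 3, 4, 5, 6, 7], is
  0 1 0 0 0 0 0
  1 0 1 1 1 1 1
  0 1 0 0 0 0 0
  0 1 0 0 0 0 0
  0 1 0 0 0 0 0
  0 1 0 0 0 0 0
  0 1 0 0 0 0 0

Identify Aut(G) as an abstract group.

S_6

Vertex 2 has degree 6 and every other vertex has degree 1, so G is the star K_{1,6} with centre 2. The 6 leaves are pairwise interchangeable while the centre is fixed, giving Aut(G) = S_6.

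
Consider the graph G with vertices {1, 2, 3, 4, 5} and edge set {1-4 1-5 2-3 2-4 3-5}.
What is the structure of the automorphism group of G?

D_5

Every vertex has degree 2 and the graph is connected, so G is the 5-cycle C_5. C_5 has 5 rotations and 5 reflections, so Aut(C_5) ≅ D_5 of order 10.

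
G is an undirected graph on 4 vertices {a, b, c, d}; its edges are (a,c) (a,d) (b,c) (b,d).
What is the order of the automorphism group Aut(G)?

G is 2-regular and bipartite on 2^2 = 4 vertices with girth 4; it is the hypercube graph Q_2. The symmetry group of the 2-cube is the hyperoctahedral group B_2 = Z_2 ≀ S_2, of order 2^2·2! = 8.

8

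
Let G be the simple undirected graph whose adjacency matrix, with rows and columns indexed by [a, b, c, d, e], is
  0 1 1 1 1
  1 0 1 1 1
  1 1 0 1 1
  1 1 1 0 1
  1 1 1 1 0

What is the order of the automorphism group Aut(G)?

Every vertex has degree 4, so G is the complete graph K_5. Every bijection on the vertex set is an automorphism of K_5; hence Aut(K_5) ≅ S_5, order 120.

120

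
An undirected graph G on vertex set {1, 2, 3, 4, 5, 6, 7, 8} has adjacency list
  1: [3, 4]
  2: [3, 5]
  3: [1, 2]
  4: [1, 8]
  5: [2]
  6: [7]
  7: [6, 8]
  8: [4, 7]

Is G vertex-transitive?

No

Automorphisms preserve degree, but G has vertices of degree 1 and vertices of degree 2; no automorphism maps one to the other, so G is not vertex-transitive.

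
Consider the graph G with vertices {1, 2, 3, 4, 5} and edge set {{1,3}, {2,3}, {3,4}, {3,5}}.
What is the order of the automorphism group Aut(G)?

24

Vertex 3 has degree 4 and every other vertex has degree 1, so G is the star K_{1,4} with centre 3. Any automorphism fixes the centre and permutes the 4 leaves freely, so Aut(G) ≅ S_4 of order 4! = 24.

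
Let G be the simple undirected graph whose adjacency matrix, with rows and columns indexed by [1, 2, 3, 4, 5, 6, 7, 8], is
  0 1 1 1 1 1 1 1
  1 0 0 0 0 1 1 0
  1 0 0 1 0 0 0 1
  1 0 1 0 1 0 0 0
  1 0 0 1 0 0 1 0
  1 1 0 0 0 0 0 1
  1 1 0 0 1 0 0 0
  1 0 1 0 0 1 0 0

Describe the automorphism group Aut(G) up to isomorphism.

D_7

Vertex 1 is the unique vertex of degree 7; the remaining 7 vertices each have degree 3 and induce a cycle, so G is the wheel on 8 vertices with hub 1. With the hub fixed, the remaining symmetry is that of the rim cycle C_7, giving the dihedral group D_7.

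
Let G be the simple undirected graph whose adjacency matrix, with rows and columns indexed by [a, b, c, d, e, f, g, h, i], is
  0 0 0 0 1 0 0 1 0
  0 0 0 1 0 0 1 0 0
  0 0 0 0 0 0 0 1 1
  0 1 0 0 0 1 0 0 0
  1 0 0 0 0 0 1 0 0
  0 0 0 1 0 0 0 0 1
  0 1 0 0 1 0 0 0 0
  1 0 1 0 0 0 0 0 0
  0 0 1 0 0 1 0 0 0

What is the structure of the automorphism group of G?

Every vertex has degree 2 and the graph is connected, so G is the 9-cycle C_9. The automorphisms of the 9-cycle are exactly the symmetries of a regular 9-gon: the dihedral group D_9, |D_9| = 18.

the dihedral group of order 18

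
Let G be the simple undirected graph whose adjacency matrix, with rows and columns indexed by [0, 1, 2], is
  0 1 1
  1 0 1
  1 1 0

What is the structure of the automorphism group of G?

S_3

Every vertex has degree 2, so G is the complete graph K_3. Any permutation of the 3 vertices preserves K_3, so Aut(K_3) = S_3 of order 3! = 6.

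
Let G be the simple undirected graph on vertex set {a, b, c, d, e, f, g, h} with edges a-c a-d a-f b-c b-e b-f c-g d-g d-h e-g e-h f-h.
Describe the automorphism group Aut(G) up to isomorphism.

G is 3-regular and bipartite on 2^3 = 8 vertices with girth 4; it is the hypercube graph Q_3. The symmetry group of the 3-cube is the hyperoctahedral group B_3 = Z_2 ≀ S_3, of order 2^3·3! = 48.

the hyperoctahedral group B_3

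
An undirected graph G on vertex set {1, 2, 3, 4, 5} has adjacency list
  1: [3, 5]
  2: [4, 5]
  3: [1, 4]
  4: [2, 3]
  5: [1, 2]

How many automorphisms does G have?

Every vertex has degree 2 and the graph is connected, so G is the 5-cycle C_5. The automorphisms of the 5-cycle are exactly the symmetries of a regular 5-gon: the dihedral group D_5, |D_5| = 10.

10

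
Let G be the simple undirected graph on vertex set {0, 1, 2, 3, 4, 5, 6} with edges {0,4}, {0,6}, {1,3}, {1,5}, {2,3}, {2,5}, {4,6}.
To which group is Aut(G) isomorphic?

G has two connected components, {1, 2, 3, 5} and {0, 4, 6}; each is 2-regular, so G = C_4 ⊔ C_3. No automorphism exchanges components of different sizes, hence Aut(G) is the direct product D_4 × D_3, order 48.

D_4 × D_3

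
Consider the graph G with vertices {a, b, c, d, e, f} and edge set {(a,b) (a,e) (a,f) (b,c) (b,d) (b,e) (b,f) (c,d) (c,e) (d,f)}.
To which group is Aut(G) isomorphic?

Vertex b is the unique vertex of degree 5; the remaining 5 vertices each have degree 3 and induce a cycle, so G is the wheel on 6 vertices with hub b. With the hub fixed, the remaining symmetry is that of the rim cycle C_5, giving the dihedral group D_5.

the dihedral group of order 10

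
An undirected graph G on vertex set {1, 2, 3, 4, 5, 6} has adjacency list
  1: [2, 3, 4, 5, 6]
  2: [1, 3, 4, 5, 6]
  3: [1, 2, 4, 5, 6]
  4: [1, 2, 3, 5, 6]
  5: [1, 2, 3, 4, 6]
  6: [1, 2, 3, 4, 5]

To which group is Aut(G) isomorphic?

the symmetric group on 6 letters

All 6 vertices are pairwise adjacent: G = K_6. Every bijection on the vertex set is an automorphism of K_6; hence Aut(K_6) ≅ S_6, order 720.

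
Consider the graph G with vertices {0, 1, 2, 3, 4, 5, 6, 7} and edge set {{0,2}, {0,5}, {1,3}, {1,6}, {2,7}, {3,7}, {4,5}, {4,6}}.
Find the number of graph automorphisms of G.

Every vertex has degree 2 and the graph is connected, so G is the 8-cycle C_8. C_8 has 8 rotations and 8 reflections, so Aut(C_8) ≅ D_8 of order 16.

16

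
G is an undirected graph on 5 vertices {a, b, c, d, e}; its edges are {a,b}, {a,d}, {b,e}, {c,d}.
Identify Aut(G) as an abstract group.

Z_2

The degree sequence is [2, 2, 1, 2, 1]; the two degree-1 vertices c and e are the ends of a path, so G = P_5. The only nontrivial automorphism of a path is the end-to-end reflection, so Aut(G) ≅ Z_2.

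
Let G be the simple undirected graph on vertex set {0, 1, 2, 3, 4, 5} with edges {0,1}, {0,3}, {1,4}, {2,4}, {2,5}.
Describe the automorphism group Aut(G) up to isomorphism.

The degree sequence is [2, 2, 2, 1, 2, 1]; the two degree-1 vertices 3 and 5 are the ends of a path, so G = P_6. A path has exactly one nontrivial symmetry — reversal — giving Aut(G) of order 2.

C_2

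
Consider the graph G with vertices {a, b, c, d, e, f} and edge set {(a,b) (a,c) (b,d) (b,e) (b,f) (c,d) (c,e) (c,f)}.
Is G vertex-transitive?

No

Automorphisms preserve degree, but G has vertices of degree 2 and vertices of degree 4; no automorphism maps one to the other, so G is not vertex-transitive.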